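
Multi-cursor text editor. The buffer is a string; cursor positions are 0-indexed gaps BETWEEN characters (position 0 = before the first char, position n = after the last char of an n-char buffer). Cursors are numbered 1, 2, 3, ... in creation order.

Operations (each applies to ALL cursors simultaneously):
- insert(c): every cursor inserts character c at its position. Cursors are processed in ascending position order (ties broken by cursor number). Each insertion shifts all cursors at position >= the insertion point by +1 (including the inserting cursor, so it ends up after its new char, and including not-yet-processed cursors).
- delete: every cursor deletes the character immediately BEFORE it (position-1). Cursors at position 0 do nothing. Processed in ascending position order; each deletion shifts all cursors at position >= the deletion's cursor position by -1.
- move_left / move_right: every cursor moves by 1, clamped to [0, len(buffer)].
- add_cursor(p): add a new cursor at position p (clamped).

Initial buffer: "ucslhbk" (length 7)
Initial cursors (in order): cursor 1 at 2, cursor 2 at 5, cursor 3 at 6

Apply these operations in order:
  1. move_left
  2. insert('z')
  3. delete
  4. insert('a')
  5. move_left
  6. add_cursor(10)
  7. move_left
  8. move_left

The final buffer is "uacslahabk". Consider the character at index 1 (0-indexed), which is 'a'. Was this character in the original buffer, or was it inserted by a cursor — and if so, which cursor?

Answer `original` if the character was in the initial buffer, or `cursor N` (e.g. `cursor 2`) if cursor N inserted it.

After op 1 (move_left): buffer="ucslhbk" (len 7), cursors c1@1 c2@4 c3@5, authorship .......
After op 2 (insert('z')): buffer="uzcslzhzbk" (len 10), cursors c1@2 c2@6 c3@8, authorship .1...2.3..
After op 3 (delete): buffer="ucslhbk" (len 7), cursors c1@1 c2@4 c3@5, authorship .......
After op 4 (insert('a')): buffer="uacslahabk" (len 10), cursors c1@2 c2@6 c3@8, authorship .1...2.3..
After op 5 (move_left): buffer="uacslahabk" (len 10), cursors c1@1 c2@5 c3@7, authorship .1...2.3..
After op 6 (add_cursor(10)): buffer="uacslahabk" (len 10), cursors c1@1 c2@5 c3@7 c4@10, authorship .1...2.3..
After op 7 (move_left): buffer="uacslahabk" (len 10), cursors c1@0 c2@4 c3@6 c4@9, authorship .1...2.3..
After op 8 (move_left): buffer="uacslahabk" (len 10), cursors c1@0 c2@3 c3@5 c4@8, authorship .1...2.3..
Authorship (.=original, N=cursor N): . 1 . . . 2 . 3 . .
Index 1: author = 1

Answer: cursor 1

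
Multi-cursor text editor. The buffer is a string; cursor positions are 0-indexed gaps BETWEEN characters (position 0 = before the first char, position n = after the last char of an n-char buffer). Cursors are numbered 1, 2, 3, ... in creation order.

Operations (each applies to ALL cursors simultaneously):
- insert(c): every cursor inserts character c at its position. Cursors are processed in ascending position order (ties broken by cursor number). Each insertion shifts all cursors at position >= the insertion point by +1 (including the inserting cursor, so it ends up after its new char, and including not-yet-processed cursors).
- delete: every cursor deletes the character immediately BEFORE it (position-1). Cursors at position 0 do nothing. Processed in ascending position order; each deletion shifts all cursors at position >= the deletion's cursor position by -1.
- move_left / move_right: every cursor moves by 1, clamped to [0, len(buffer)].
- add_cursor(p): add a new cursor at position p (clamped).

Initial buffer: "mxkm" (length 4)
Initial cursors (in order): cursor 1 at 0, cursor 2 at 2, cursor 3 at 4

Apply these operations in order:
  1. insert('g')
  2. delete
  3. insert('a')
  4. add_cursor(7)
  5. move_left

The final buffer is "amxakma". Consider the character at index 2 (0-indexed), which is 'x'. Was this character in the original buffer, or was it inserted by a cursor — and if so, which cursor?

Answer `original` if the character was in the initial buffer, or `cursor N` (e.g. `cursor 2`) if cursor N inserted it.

After op 1 (insert('g')): buffer="gmxgkmg" (len 7), cursors c1@1 c2@4 c3@7, authorship 1..2..3
After op 2 (delete): buffer="mxkm" (len 4), cursors c1@0 c2@2 c3@4, authorship ....
After op 3 (insert('a')): buffer="amxakma" (len 7), cursors c1@1 c2@4 c3@7, authorship 1..2..3
After op 4 (add_cursor(7)): buffer="amxakma" (len 7), cursors c1@1 c2@4 c3@7 c4@7, authorship 1..2..3
After op 5 (move_left): buffer="amxakma" (len 7), cursors c1@0 c2@3 c3@6 c4@6, authorship 1..2..3
Authorship (.=original, N=cursor N): 1 . . 2 . . 3
Index 2: author = original

Answer: original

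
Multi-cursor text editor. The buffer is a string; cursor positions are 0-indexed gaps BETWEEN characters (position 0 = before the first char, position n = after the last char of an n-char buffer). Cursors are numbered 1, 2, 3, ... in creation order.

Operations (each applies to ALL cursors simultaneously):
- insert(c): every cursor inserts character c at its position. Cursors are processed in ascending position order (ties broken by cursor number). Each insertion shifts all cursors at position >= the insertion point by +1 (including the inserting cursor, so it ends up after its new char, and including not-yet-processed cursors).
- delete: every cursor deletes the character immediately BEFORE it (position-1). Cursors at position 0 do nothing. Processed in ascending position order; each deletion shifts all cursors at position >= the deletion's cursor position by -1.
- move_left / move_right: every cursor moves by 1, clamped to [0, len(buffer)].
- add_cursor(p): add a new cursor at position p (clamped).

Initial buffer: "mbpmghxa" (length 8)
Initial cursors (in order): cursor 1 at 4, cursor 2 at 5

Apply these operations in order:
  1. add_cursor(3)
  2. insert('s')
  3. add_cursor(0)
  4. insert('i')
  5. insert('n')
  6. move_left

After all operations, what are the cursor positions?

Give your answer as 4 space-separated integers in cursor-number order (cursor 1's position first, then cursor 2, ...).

After op 1 (add_cursor(3)): buffer="mbpmghxa" (len 8), cursors c3@3 c1@4 c2@5, authorship ........
After op 2 (insert('s')): buffer="mbpsmsgshxa" (len 11), cursors c3@4 c1@6 c2@8, authorship ...3.1.2...
After op 3 (add_cursor(0)): buffer="mbpsmsgshxa" (len 11), cursors c4@0 c3@4 c1@6 c2@8, authorship ...3.1.2...
After op 4 (insert('i')): buffer="imbpsimsigsihxa" (len 15), cursors c4@1 c3@6 c1@9 c2@12, authorship 4...33.11.22...
After op 5 (insert('n')): buffer="inmbpsinmsingsinhxa" (len 19), cursors c4@2 c3@8 c1@12 c2@16, authorship 44...333.111.222...
After op 6 (move_left): buffer="inmbpsinmsingsinhxa" (len 19), cursors c4@1 c3@7 c1@11 c2@15, authorship 44...333.111.222...

Answer: 11 15 7 1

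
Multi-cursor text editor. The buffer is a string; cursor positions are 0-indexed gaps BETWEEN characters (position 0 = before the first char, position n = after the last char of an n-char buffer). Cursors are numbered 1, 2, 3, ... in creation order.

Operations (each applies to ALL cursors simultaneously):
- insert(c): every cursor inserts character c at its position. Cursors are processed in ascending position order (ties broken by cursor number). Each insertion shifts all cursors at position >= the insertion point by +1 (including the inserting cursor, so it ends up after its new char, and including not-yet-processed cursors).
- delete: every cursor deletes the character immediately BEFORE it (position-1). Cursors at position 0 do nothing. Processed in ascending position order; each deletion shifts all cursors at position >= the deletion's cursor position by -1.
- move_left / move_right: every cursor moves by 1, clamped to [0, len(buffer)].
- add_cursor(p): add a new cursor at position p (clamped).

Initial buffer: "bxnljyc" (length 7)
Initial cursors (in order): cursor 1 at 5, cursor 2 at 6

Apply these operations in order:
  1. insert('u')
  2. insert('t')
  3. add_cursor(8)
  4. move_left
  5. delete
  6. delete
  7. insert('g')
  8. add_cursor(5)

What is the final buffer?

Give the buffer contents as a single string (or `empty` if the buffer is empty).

After op 1 (insert('u')): buffer="bxnljuyuc" (len 9), cursors c1@6 c2@8, authorship .....1.2.
After op 2 (insert('t')): buffer="bxnljutyutc" (len 11), cursors c1@7 c2@10, authorship .....11.22.
After op 3 (add_cursor(8)): buffer="bxnljutyutc" (len 11), cursors c1@7 c3@8 c2@10, authorship .....11.22.
After op 4 (move_left): buffer="bxnljutyutc" (len 11), cursors c1@6 c3@7 c2@9, authorship .....11.22.
After op 5 (delete): buffer="bxnljytc" (len 8), cursors c1@5 c3@5 c2@6, authorship ......2.
After op 6 (delete): buffer="bxntc" (len 5), cursors c1@3 c2@3 c3@3, authorship ...2.
After op 7 (insert('g')): buffer="bxngggtc" (len 8), cursors c1@6 c2@6 c3@6, authorship ...1232.
After op 8 (add_cursor(5)): buffer="bxngggtc" (len 8), cursors c4@5 c1@6 c2@6 c3@6, authorship ...1232.

Answer: bxngggtc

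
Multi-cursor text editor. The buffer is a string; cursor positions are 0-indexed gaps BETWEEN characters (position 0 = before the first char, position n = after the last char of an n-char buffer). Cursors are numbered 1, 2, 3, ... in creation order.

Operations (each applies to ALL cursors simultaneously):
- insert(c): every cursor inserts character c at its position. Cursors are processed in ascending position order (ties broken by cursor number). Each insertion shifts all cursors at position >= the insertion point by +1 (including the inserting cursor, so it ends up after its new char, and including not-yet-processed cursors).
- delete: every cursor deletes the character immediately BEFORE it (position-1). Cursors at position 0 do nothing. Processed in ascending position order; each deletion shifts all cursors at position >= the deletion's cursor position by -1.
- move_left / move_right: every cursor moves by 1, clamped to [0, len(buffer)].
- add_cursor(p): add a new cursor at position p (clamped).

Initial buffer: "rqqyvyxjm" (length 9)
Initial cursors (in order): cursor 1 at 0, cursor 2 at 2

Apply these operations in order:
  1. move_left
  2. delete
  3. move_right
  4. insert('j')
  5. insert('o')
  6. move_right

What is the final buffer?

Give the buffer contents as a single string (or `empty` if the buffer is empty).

Answer: qjjooqyvyxjm

Derivation:
After op 1 (move_left): buffer="rqqyvyxjm" (len 9), cursors c1@0 c2@1, authorship .........
After op 2 (delete): buffer="qqyvyxjm" (len 8), cursors c1@0 c2@0, authorship ........
After op 3 (move_right): buffer="qqyvyxjm" (len 8), cursors c1@1 c2@1, authorship ........
After op 4 (insert('j')): buffer="qjjqyvyxjm" (len 10), cursors c1@3 c2@3, authorship .12.......
After op 5 (insert('o')): buffer="qjjooqyvyxjm" (len 12), cursors c1@5 c2@5, authorship .1212.......
After op 6 (move_right): buffer="qjjooqyvyxjm" (len 12), cursors c1@6 c2@6, authorship .1212.......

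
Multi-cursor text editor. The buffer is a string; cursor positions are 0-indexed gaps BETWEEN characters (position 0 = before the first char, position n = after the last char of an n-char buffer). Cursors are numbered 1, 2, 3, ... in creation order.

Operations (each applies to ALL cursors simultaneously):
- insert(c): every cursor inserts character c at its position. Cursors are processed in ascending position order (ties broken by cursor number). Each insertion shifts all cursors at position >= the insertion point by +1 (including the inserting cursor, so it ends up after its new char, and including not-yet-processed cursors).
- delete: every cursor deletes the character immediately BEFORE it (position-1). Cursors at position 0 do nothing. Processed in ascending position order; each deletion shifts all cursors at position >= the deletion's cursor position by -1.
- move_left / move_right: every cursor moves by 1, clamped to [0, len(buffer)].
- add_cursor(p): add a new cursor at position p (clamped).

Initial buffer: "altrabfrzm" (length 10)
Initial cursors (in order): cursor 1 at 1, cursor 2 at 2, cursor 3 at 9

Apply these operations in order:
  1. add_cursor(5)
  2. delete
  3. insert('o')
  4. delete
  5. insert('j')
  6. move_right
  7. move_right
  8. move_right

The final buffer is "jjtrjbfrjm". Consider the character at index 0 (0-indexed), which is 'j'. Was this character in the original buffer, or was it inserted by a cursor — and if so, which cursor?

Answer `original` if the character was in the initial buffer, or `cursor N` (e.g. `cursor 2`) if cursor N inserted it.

After op 1 (add_cursor(5)): buffer="altrabfrzm" (len 10), cursors c1@1 c2@2 c4@5 c3@9, authorship ..........
After op 2 (delete): buffer="trbfrm" (len 6), cursors c1@0 c2@0 c4@2 c3@5, authorship ......
After op 3 (insert('o')): buffer="ootrobfrom" (len 10), cursors c1@2 c2@2 c4@5 c3@9, authorship 12..4...3.
After op 4 (delete): buffer="trbfrm" (len 6), cursors c1@0 c2@0 c4@2 c3@5, authorship ......
After op 5 (insert('j')): buffer="jjtrjbfrjm" (len 10), cursors c1@2 c2@2 c4@5 c3@9, authorship 12..4...3.
After op 6 (move_right): buffer="jjtrjbfrjm" (len 10), cursors c1@3 c2@3 c4@6 c3@10, authorship 12..4...3.
After op 7 (move_right): buffer="jjtrjbfrjm" (len 10), cursors c1@4 c2@4 c4@7 c3@10, authorship 12..4...3.
After op 8 (move_right): buffer="jjtrjbfrjm" (len 10), cursors c1@5 c2@5 c4@8 c3@10, authorship 12..4...3.
Authorship (.=original, N=cursor N): 1 2 . . 4 . . . 3 .
Index 0: author = 1

Answer: cursor 1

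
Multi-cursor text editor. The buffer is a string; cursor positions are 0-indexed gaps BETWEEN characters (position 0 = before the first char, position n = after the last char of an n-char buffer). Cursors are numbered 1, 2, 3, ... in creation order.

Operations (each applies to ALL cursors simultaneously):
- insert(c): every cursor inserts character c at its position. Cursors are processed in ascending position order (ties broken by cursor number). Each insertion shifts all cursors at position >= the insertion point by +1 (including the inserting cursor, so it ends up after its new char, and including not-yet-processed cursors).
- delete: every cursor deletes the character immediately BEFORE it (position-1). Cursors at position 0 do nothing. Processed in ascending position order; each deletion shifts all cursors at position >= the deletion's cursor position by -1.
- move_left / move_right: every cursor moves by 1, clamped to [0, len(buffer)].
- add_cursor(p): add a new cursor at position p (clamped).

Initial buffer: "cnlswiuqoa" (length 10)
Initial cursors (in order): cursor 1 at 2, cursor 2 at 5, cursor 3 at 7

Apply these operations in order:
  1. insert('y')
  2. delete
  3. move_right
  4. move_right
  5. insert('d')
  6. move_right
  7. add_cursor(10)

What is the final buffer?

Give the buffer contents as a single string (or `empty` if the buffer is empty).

After op 1 (insert('y')): buffer="cnylswyiuyqoa" (len 13), cursors c1@3 c2@7 c3@10, authorship ..1...2..3...
After op 2 (delete): buffer="cnlswiuqoa" (len 10), cursors c1@2 c2@5 c3@7, authorship ..........
After op 3 (move_right): buffer="cnlswiuqoa" (len 10), cursors c1@3 c2@6 c3@8, authorship ..........
After op 4 (move_right): buffer="cnlswiuqoa" (len 10), cursors c1@4 c2@7 c3@9, authorship ..........
After op 5 (insert('d')): buffer="cnlsdwiudqoda" (len 13), cursors c1@5 c2@9 c3@12, authorship ....1...2..3.
After op 6 (move_right): buffer="cnlsdwiudqoda" (len 13), cursors c1@6 c2@10 c3@13, authorship ....1...2..3.
After op 7 (add_cursor(10)): buffer="cnlsdwiudqoda" (len 13), cursors c1@6 c2@10 c4@10 c3@13, authorship ....1...2..3.

Answer: cnlsdwiudqoda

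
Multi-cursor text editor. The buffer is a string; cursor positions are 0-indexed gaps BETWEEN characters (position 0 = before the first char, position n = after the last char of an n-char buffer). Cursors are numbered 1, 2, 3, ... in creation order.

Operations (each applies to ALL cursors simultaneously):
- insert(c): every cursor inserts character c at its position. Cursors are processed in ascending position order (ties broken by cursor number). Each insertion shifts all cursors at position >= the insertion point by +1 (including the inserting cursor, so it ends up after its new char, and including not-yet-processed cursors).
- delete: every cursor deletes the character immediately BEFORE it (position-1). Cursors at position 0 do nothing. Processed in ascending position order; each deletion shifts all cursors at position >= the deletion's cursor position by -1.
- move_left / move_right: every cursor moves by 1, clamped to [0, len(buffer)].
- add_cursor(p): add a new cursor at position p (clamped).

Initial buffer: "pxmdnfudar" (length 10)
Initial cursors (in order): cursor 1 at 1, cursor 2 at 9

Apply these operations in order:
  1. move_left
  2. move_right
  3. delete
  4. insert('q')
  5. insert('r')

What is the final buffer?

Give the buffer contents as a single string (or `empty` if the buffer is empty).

Answer: qrxmdnfudqrr

Derivation:
After op 1 (move_left): buffer="pxmdnfudar" (len 10), cursors c1@0 c2@8, authorship ..........
After op 2 (move_right): buffer="pxmdnfudar" (len 10), cursors c1@1 c2@9, authorship ..........
After op 3 (delete): buffer="xmdnfudr" (len 8), cursors c1@0 c2@7, authorship ........
After op 4 (insert('q')): buffer="qxmdnfudqr" (len 10), cursors c1@1 c2@9, authorship 1.......2.
After op 5 (insert('r')): buffer="qrxmdnfudqrr" (len 12), cursors c1@2 c2@11, authorship 11.......22.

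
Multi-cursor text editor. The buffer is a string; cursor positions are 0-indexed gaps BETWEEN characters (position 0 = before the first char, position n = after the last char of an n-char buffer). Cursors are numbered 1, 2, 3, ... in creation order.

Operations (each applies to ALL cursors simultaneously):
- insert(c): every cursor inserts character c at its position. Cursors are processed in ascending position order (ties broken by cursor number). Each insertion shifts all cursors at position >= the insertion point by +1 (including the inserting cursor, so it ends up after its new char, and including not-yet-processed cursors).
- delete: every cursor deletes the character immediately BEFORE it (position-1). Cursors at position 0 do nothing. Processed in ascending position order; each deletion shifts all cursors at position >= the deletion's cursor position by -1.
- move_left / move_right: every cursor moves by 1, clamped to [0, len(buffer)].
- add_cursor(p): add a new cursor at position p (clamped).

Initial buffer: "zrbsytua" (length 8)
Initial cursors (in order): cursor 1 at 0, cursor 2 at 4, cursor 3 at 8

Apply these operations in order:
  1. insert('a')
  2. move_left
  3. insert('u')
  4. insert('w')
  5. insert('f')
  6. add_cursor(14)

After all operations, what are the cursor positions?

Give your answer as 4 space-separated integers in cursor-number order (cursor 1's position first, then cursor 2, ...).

After op 1 (insert('a')): buffer="azrbsaytuaa" (len 11), cursors c1@1 c2@6 c3@11, authorship 1....2....3
After op 2 (move_left): buffer="azrbsaytuaa" (len 11), cursors c1@0 c2@5 c3@10, authorship 1....2....3
After op 3 (insert('u')): buffer="uazrbsuaytuaua" (len 14), cursors c1@1 c2@7 c3@13, authorship 11....22....33
After op 4 (insert('w')): buffer="uwazrbsuwaytuauwa" (len 17), cursors c1@2 c2@9 c3@16, authorship 111....222....333
After op 5 (insert('f')): buffer="uwfazrbsuwfaytuauwfa" (len 20), cursors c1@3 c2@11 c3@19, authorship 1111....2222....3333
After op 6 (add_cursor(14)): buffer="uwfazrbsuwfaytuauwfa" (len 20), cursors c1@3 c2@11 c4@14 c3@19, authorship 1111....2222....3333

Answer: 3 11 19 14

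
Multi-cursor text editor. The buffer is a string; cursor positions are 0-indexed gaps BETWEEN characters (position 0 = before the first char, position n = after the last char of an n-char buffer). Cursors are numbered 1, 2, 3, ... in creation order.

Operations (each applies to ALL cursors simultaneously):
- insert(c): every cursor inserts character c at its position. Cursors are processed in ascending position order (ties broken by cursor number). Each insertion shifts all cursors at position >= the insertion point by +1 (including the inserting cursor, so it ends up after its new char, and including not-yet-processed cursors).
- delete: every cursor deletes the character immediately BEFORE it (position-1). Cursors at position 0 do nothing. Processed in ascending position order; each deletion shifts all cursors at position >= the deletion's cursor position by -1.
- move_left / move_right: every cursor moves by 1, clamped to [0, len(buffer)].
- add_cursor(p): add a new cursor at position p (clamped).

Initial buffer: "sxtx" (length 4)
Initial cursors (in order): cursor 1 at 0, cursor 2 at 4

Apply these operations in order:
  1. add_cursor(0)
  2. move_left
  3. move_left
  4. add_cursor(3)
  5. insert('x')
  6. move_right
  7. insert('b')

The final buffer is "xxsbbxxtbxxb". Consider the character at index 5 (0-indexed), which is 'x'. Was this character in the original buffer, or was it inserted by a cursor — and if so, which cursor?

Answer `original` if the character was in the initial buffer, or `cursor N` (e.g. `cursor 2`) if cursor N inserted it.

Answer: original

Derivation:
After op 1 (add_cursor(0)): buffer="sxtx" (len 4), cursors c1@0 c3@0 c2@4, authorship ....
After op 2 (move_left): buffer="sxtx" (len 4), cursors c1@0 c3@0 c2@3, authorship ....
After op 3 (move_left): buffer="sxtx" (len 4), cursors c1@0 c3@0 c2@2, authorship ....
After op 4 (add_cursor(3)): buffer="sxtx" (len 4), cursors c1@0 c3@0 c2@2 c4@3, authorship ....
After op 5 (insert('x')): buffer="xxsxxtxx" (len 8), cursors c1@2 c3@2 c2@5 c4@7, authorship 13..2.4.
After op 6 (move_right): buffer="xxsxxtxx" (len 8), cursors c1@3 c3@3 c2@6 c4@8, authorship 13..2.4.
After op 7 (insert('b')): buffer="xxsbbxxtbxxb" (len 12), cursors c1@5 c3@5 c2@9 c4@12, authorship 13.13.2.24.4
Authorship (.=original, N=cursor N): 1 3 . 1 3 . 2 . 2 4 . 4
Index 5: author = original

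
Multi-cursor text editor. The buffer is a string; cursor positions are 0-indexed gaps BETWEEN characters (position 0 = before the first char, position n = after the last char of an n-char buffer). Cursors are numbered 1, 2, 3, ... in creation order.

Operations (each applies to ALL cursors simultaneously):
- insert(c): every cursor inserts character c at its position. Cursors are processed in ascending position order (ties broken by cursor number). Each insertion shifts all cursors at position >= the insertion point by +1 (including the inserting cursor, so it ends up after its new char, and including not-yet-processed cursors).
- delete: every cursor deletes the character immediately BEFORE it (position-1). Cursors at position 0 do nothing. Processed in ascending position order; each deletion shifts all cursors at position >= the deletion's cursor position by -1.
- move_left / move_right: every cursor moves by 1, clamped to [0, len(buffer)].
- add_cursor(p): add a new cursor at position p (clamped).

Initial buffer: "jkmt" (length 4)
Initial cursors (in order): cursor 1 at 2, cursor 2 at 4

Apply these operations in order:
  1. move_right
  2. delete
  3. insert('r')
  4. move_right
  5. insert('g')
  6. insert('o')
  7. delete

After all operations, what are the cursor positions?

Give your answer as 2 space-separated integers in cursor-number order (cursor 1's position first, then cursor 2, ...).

After op 1 (move_right): buffer="jkmt" (len 4), cursors c1@3 c2@4, authorship ....
After op 2 (delete): buffer="jk" (len 2), cursors c1@2 c2@2, authorship ..
After op 3 (insert('r')): buffer="jkrr" (len 4), cursors c1@4 c2@4, authorship ..12
After op 4 (move_right): buffer="jkrr" (len 4), cursors c1@4 c2@4, authorship ..12
After op 5 (insert('g')): buffer="jkrrgg" (len 6), cursors c1@6 c2@6, authorship ..1212
After op 6 (insert('o')): buffer="jkrrggoo" (len 8), cursors c1@8 c2@8, authorship ..121212
After op 7 (delete): buffer="jkrrgg" (len 6), cursors c1@6 c2@6, authorship ..1212

Answer: 6 6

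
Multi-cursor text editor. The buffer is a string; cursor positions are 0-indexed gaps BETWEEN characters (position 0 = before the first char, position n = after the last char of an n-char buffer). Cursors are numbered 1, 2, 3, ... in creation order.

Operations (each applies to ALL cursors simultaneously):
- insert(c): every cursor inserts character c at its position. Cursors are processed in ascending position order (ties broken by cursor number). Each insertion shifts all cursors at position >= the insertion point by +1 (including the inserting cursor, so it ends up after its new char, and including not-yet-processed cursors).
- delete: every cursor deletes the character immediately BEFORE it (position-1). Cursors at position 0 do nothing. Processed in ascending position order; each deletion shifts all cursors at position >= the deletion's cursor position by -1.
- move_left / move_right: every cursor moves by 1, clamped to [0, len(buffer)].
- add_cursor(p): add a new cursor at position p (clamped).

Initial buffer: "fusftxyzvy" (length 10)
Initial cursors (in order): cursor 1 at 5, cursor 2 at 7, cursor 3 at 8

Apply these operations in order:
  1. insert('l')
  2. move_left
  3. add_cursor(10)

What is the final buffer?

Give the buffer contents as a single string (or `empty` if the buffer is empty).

After op 1 (insert('l')): buffer="fusftlxylzlvy" (len 13), cursors c1@6 c2@9 c3@11, authorship .....1..2.3..
After op 2 (move_left): buffer="fusftlxylzlvy" (len 13), cursors c1@5 c2@8 c3@10, authorship .....1..2.3..
After op 3 (add_cursor(10)): buffer="fusftlxylzlvy" (len 13), cursors c1@5 c2@8 c3@10 c4@10, authorship .....1..2.3..

Answer: fusftlxylzlvy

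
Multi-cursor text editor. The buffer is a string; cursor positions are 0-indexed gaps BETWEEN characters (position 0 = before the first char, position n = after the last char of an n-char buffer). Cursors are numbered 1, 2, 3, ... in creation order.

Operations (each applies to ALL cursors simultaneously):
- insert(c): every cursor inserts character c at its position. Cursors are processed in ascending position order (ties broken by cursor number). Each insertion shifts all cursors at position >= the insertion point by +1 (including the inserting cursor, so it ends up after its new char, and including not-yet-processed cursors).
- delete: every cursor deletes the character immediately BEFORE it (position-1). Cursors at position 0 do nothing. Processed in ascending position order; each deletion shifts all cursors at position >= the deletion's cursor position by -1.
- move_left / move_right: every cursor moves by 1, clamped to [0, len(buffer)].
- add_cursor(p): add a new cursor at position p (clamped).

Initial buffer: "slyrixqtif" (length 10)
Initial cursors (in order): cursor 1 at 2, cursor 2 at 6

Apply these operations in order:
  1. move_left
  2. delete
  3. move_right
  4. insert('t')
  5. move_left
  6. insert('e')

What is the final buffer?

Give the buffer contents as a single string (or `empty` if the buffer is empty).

Answer: letyrxetqtif

Derivation:
After op 1 (move_left): buffer="slyrixqtif" (len 10), cursors c1@1 c2@5, authorship ..........
After op 2 (delete): buffer="lyrxqtif" (len 8), cursors c1@0 c2@3, authorship ........
After op 3 (move_right): buffer="lyrxqtif" (len 8), cursors c1@1 c2@4, authorship ........
After op 4 (insert('t')): buffer="ltyrxtqtif" (len 10), cursors c1@2 c2@6, authorship .1...2....
After op 5 (move_left): buffer="ltyrxtqtif" (len 10), cursors c1@1 c2@5, authorship .1...2....
After op 6 (insert('e')): buffer="letyrxetqtif" (len 12), cursors c1@2 c2@7, authorship .11...22....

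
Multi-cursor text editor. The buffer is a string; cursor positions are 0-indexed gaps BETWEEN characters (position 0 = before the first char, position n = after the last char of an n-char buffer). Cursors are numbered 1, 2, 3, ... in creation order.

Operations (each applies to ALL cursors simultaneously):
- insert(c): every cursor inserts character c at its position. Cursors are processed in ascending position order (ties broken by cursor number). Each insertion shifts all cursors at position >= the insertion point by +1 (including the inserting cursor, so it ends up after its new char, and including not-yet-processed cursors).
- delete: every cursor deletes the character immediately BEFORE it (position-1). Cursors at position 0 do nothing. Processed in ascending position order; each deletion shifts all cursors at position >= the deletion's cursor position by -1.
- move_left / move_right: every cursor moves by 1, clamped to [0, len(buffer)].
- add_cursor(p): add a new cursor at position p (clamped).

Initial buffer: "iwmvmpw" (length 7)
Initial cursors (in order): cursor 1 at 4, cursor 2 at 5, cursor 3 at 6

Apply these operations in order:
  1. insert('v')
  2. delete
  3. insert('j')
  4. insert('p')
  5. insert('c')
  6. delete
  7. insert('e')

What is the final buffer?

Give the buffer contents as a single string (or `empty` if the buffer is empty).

After op 1 (insert('v')): buffer="iwmvvmvpvw" (len 10), cursors c1@5 c2@7 c3@9, authorship ....1.2.3.
After op 2 (delete): buffer="iwmvmpw" (len 7), cursors c1@4 c2@5 c3@6, authorship .......
After op 3 (insert('j')): buffer="iwmvjmjpjw" (len 10), cursors c1@5 c2@7 c3@9, authorship ....1.2.3.
After op 4 (insert('p')): buffer="iwmvjpmjppjpw" (len 13), cursors c1@6 c2@9 c3@12, authorship ....11.22.33.
After op 5 (insert('c')): buffer="iwmvjpcmjpcpjpcw" (len 16), cursors c1@7 c2@11 c3@15, authorship ....111.222.333.
After op 6 (delete): buffer="iwmvjpmjppjpw" (len 13), cursors c1@6 c2@9 c3@12, authorship ....11.22.33.
After op 7 (insert('e')): buffer="iwmvjpemjpepjpew" (len 16), cursors c1@7 c2@11 c3@15, authorship ....111.222.333.

Answer: iwmvjpemjpepjpew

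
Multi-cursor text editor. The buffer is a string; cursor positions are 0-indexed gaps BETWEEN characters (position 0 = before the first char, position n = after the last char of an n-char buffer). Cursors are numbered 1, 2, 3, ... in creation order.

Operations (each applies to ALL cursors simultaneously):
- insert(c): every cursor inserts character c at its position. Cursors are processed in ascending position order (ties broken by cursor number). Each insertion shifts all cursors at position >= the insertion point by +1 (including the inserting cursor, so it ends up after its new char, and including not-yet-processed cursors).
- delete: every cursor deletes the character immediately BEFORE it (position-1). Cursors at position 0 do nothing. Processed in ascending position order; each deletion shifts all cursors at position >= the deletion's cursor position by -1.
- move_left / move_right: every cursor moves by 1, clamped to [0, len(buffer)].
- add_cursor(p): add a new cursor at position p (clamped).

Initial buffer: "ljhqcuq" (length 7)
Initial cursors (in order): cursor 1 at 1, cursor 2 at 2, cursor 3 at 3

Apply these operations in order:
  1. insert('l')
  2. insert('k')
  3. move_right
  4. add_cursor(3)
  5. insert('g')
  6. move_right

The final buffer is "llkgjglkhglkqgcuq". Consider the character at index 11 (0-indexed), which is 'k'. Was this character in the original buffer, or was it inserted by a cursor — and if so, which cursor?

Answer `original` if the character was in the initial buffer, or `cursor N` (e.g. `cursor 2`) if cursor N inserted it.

Answer: cursor 3

Derivation:
After op 1 (insert('l')): buffer="lljlhlqcuq" (len 10), cursors c1@2 c2@4 c3@6, authorship .1.2.3....
After op 2 (insert('k')): buffer="llkjlkhlkqcuq" (len 13), cursors c1@3 c2@6 c3@9, authorship .11.22.33....
After op 3 (move_right): buffer="llkjlkhlkqcuq" (len 13), cursors c1@4 c2@7 c3@10, authorship .11.22.33....
After op 4 (add_cursor(3)): buffer="llkjlkhlkqcuq" (len 13), cursors c4@3 c1@4 c2@7 c3@10, authorship .11.22.33....
After op 5 (insert('g')): buffer="llkgjglkhglkqgcuq" (len 17), cursors c4@4 c1@6 c2@10 c3@14, authorship .114.122.233.3...
After op 6 (move_right): buffer="llkgjglkhglkqgcuq" (len 17), cursors c4@5 c1@7 c2@11 c3@15, authorship .114.122.233.3...
Authorship (.=original, N=cursor N): . 1 1 4 . 1 2 2 . 2 3 3 . 3 . . .
Index 11: author = 3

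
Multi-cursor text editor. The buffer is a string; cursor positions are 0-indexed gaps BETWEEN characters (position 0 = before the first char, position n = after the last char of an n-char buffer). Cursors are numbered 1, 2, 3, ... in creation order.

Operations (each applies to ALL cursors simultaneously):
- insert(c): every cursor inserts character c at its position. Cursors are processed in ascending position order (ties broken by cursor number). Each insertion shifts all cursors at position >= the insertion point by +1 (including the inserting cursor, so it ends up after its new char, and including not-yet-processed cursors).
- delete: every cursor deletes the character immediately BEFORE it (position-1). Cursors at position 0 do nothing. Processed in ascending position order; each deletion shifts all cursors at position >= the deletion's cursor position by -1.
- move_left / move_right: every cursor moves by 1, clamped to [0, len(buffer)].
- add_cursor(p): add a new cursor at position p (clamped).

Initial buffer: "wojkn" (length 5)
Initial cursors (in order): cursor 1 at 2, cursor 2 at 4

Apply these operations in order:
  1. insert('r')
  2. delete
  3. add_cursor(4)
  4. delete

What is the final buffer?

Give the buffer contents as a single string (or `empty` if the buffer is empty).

After op 1 (insert('r')): buffer="worjkrn" (len 7), cursors c1@3 c2@6, authorship ..1..2.
After op 2 (delete): buffer="wojkn" (len 5), cursors c1@2 c2@4, authorship .....
After op 3 (add_cursor(4)): buffer="wojkn" (len 5), cursors c1@2 c2@4 c3@4, authorship .....
After op 4 (delete): buffer="wn" (len 2), cursors c1@1 c2@1 c3@1, authorship ..

Answer: wn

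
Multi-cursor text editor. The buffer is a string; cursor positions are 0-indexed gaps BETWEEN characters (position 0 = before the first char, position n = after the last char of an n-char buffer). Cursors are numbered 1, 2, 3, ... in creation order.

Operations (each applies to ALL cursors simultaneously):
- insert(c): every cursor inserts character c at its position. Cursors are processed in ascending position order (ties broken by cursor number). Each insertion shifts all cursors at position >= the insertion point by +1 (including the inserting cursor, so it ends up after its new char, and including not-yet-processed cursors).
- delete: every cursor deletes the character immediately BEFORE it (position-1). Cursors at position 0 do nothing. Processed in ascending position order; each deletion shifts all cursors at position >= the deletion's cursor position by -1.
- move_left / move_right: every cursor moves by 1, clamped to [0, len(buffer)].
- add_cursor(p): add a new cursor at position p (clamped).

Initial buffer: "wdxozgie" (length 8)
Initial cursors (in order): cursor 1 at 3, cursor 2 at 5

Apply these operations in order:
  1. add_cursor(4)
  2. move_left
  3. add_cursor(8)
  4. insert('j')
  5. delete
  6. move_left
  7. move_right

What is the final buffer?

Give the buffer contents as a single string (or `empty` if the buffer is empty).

Answer: wdxozgie

Derivation:
After op 1 (add_cursor(4)): buffer="wdxozgie" (len 8), cursors c1@3 c3@4 c2@5, authorship ........
After op 2 (move_left): buffer="wdxozgie" (len 8), cursors c1@2 c3@3 c2@4, authorship ........
After op 3 (add_cursor(8)): buffer="wdxozgie" (len 8), cursors c1@2 c3@3 c2@4 c4@8, authorship ........
After op 4 (insert('j')): buffer="wdjxjojzgiej" (len 12), cursors c1@3 c3@5 c2@7 c4@12, authorship ..1.3.2....4
After op 5 (delete): buffer="wdxozgie" (len 8), cursors c1@2 c3@3 c2@4 c4@8, authorship ........
After op 6 (move_left): buffer="wdxozgie" (len 8), cursors c1@1 c3@2 c2@3 c4@7, authorship ........
After op 7 (move_right): buffer="wdxozgie" (len 8), cursors c1@2 c3@3 c2@4 c4@8, authorship ........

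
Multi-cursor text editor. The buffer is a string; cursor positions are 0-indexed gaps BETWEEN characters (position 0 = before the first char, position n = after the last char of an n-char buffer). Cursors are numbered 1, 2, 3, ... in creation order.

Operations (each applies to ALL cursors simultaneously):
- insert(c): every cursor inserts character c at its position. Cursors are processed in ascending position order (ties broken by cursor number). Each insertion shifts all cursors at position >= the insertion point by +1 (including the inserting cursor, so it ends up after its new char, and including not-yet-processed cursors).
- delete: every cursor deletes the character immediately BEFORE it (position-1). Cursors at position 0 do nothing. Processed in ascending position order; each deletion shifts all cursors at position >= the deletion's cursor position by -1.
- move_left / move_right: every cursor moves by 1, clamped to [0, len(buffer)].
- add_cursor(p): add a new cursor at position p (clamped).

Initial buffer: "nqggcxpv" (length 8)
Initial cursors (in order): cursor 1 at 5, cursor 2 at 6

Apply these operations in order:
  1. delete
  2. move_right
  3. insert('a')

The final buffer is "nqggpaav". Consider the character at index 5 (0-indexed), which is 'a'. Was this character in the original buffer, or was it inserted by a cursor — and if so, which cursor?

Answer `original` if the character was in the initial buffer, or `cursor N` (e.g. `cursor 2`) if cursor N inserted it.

After op 1 (delete): buffer="nqggpv" (len 6), cursors c1@4 c2@4, authorship ......
After op 2 (move_right): buffer="nqggpv" (len 6), cursors c1@5 c2@5, authorship ......
After op 3 (insert('a')): buffer="nqggpaav" (len 8), cursors c1@7 c2@7, authorship .....12.
Authorship (.=original, N=cursor N): . . . . . 1 2 .
Index 5: author = 1

Answer: cursor 1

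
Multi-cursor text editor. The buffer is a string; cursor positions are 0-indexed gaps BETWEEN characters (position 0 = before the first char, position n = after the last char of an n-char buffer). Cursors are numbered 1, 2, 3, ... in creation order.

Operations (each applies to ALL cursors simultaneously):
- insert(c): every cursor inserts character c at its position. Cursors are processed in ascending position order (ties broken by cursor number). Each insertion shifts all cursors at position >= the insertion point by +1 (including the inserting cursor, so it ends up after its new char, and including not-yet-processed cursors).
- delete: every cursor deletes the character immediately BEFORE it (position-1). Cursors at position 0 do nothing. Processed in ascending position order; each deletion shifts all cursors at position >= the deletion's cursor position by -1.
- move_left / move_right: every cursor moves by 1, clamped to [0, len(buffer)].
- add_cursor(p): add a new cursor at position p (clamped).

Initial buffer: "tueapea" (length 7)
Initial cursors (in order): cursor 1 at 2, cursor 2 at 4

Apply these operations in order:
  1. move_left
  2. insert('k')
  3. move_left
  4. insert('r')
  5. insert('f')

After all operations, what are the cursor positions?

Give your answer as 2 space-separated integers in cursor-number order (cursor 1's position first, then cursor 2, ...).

After op 1 (move_left): buffer="tueapea" (len 7), cursors c1@1 c2@3, authorship .......
After op 2 (insert('k')): buffer="tkuekapea" (len 9), cursors c1@2 c2@5, authorship .1..2....
After op 3 (move_left): buffer="tkuekapea" (len 9), cursors c1@1 c2@4, authorship .1..2....
After op 4 (insert('r')): buffer="trkuerkapea" (len 11), cursors c1@2 c2@6, authorship .11..22....
After op 5 (insert('f')): buffer="trfkuerfkapea" (len 13), cursors c1@3 c2@8, authorship .111..222....

Answer: 3 8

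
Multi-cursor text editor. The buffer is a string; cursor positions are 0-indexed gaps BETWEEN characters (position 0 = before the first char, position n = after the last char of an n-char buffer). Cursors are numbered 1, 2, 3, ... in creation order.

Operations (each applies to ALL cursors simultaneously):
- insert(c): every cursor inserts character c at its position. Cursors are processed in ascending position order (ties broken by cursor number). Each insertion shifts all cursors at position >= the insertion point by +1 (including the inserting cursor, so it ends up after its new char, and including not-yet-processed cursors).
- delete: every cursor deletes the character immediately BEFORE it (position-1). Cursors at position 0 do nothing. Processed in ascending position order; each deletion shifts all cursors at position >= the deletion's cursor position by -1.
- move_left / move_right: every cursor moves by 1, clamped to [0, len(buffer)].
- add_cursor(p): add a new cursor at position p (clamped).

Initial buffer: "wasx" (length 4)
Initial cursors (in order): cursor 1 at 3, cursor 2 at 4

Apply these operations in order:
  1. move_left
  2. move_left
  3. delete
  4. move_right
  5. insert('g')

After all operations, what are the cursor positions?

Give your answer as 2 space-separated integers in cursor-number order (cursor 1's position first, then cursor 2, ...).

Answer: 3 3

Derivation:
After op 1 (move_left): buffer="wasx" (len 4), cursors c1@2 c2@3, authorship ....
After op 2 (move_left): buffer="wasx" (len 4), cursors c1@1 c2@2, authorship ....
After op 3 (delete): buffer="sx" (len 2), cursors c1@0 c2@0, authorship ..
After op 4 (move_right): buffer="sx" (len 2), cursors c1@1 c2@1, authorship ..
After op 5 (insert('g')): buffer="sggx" (len 4), cursors c1@3 c2@3, authorship .12.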